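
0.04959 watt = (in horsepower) 6.65e-05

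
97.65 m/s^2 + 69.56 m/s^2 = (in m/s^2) 167.2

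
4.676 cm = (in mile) 2.906e-05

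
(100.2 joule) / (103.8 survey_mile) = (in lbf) 0.0001348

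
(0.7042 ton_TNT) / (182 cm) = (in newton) 1.619e+09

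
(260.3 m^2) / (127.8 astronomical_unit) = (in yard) 1.489e-11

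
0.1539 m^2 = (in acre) 3.803e-05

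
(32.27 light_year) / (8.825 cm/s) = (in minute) 5.766e+16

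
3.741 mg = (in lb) 8.247e-06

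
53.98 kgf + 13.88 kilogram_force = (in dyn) 6.655e+07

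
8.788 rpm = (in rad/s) 0.9203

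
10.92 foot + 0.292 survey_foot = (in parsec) 1.108e-16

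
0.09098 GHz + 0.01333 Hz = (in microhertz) 9.098e+13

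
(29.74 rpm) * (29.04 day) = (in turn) 1.244e+06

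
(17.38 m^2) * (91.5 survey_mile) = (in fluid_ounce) 8.654e+10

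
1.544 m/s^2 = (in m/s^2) 1.544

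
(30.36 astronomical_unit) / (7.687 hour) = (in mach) 4.82e+05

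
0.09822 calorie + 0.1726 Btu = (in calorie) 43.62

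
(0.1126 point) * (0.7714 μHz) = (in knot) 5.956e-11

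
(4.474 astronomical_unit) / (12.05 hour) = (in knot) 2.999e+07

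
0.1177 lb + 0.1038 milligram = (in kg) 0.05339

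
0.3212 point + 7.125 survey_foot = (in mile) 0.00135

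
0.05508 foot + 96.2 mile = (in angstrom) 1.548e+15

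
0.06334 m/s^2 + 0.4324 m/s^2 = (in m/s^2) 0.4957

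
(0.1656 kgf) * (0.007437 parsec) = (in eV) 2.326e+33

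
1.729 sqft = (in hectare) 1.606e-05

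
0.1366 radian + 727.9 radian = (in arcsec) 1.502e+08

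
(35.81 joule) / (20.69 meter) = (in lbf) 0.3891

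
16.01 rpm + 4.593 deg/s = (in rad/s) 1.757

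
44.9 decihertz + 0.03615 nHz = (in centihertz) 449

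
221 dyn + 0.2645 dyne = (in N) 0.002213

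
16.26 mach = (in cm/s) 5.537e+05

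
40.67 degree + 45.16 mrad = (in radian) 0.755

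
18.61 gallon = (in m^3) 0.07045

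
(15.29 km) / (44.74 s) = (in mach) 1.004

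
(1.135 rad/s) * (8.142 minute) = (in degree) 3.177e+04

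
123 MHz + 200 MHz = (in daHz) 3.23e+07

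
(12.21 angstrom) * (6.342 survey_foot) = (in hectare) 2.36e-13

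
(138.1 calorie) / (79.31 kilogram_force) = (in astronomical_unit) 4.966e-12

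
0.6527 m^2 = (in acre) 0.0001613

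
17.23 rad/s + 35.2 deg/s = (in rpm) 170.4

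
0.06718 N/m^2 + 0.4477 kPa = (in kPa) 0.4478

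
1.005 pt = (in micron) 354.5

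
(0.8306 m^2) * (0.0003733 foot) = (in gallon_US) 0.02497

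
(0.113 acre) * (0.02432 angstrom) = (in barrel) 6.995e-09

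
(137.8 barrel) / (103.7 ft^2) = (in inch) 89.53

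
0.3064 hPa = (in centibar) 0.03064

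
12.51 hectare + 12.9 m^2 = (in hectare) 12.51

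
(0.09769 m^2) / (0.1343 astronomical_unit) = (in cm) 4.862e-10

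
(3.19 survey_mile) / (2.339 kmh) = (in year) 0.0002506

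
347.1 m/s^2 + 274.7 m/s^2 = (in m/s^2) 621.8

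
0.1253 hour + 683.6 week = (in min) 6.891e+06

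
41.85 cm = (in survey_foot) 1.373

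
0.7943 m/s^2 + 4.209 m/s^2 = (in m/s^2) 5.003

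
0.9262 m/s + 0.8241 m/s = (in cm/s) 175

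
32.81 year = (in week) 1711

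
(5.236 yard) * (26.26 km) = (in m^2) 1.257e+05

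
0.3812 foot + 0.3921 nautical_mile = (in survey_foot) 2383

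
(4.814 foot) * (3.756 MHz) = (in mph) 1.233e+07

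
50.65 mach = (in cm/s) 1.725e+06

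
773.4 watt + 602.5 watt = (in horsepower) 1.845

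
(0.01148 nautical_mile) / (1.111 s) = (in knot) 37.2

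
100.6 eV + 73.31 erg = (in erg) 73.31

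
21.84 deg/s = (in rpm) 3.64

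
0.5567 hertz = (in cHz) 55.67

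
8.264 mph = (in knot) 7.181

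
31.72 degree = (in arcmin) 1903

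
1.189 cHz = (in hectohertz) 0.0001189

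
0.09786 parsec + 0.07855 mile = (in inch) 1.189e+17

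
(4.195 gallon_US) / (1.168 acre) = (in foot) 1.102e-05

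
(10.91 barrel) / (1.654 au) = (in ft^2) 7.546e-11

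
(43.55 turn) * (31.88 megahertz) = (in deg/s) 4.998e+11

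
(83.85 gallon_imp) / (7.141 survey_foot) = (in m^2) 0.1751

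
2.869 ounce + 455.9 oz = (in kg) 13.01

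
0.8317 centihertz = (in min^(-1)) 0.499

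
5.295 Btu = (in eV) 3.487e+22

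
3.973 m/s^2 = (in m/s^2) 3.973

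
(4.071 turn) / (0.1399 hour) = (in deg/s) 2.91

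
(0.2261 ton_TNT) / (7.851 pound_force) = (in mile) 1.683e+04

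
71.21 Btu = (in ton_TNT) 1.796e-05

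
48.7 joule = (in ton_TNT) 1.164e-08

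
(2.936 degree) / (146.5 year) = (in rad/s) 1.109e-11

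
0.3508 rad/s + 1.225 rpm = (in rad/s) 0.4791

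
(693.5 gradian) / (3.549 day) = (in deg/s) 0.002035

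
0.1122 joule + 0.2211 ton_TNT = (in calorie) 2.211e+08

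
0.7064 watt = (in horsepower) 0.0009473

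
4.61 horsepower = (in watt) 3438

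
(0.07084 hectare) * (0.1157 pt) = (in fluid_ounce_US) 977.7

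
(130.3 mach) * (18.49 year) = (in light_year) 0.002735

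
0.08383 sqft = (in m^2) 0.007788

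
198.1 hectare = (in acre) 489.5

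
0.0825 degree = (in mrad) 1.44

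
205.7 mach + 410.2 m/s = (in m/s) 7.045e+04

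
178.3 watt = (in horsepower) 0.2391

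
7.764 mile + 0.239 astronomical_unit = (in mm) 3.575e+13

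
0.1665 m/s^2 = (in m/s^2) 0.1665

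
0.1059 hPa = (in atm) 0.0001045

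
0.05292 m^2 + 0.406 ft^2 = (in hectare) 9.064e-06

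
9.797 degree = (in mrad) 171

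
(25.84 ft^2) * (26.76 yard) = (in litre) 5.874e+04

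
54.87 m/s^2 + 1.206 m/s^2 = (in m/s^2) 56.08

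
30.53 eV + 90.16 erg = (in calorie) 2.155e-06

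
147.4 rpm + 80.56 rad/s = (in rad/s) 96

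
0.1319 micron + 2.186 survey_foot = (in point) 1889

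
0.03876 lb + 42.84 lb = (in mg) 1.945e+07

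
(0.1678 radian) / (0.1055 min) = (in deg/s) 1.519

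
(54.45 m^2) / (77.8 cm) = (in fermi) 6.999e+16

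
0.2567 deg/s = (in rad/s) 0.00448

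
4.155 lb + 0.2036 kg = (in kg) 2.088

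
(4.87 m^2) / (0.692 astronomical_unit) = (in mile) 2.923e-14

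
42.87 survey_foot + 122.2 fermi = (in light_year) 1.381e-15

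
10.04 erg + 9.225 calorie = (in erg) 3.86e+08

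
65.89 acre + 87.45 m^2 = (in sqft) 2.871e+06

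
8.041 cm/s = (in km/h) 0.2895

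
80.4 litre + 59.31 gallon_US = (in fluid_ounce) 1.031e+04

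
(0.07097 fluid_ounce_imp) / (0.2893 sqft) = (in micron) 75.03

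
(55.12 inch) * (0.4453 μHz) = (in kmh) 2.244e-06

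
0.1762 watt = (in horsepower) 0.0002363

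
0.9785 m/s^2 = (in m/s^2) 0.9785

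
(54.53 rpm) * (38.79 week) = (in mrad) 1.34e+11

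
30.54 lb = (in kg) 13.85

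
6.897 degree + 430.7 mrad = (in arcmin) 1894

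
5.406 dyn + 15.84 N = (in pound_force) 3.561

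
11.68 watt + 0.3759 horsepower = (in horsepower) 0.3916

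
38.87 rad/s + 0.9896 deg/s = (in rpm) 371.3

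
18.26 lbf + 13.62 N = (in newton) 94.84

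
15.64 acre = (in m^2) 6.329e+04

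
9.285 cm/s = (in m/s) 0.09285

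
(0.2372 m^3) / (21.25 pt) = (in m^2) 31.64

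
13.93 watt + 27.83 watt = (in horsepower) 0.056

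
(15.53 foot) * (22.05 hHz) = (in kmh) 3.757e+04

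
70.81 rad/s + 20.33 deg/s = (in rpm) 679.6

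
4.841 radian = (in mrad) 4841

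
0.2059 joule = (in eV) 1.285e+18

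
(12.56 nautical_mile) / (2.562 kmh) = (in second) 3.269e+04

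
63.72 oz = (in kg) 1.806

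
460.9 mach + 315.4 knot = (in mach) 461.4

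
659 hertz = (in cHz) 6.59e+04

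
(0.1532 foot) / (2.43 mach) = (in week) 9.331e-11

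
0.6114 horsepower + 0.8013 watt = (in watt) 456.7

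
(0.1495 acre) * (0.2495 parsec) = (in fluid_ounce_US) 1.575e+23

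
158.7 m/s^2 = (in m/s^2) 158.7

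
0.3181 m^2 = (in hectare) 3.181e-05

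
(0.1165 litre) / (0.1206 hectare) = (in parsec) 3.131e-24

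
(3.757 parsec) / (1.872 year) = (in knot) 3.817e+09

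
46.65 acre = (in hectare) 18.88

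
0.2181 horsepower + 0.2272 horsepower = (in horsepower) 0.4453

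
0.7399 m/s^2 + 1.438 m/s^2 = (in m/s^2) 2.178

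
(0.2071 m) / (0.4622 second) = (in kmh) 1.613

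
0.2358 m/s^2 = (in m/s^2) 0.2358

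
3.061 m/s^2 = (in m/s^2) 3.061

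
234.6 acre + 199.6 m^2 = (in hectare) 94.96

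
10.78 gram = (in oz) 0.3803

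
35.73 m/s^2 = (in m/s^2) 35.73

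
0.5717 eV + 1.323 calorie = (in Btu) 0.005247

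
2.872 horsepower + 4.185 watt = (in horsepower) 2.878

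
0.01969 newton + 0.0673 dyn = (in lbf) 0.004427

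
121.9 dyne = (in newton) 0.001219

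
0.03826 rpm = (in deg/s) 0.2296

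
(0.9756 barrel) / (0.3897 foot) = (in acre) 0.0003227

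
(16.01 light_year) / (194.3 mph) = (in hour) 4.844e+11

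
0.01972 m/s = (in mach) 5.791e-05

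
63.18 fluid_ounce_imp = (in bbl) 0.01129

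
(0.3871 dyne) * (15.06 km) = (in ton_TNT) 1.393e-11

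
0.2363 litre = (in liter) 0.2363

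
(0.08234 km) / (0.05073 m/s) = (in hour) 0.4509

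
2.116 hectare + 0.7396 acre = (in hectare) 2.415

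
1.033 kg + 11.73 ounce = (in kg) 1.366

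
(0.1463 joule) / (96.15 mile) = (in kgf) 9.641e-08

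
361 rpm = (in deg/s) 2166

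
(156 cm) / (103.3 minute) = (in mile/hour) 0.000563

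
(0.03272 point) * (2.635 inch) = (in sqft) 8.316e-06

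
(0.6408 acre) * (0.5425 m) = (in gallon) 3.716e+05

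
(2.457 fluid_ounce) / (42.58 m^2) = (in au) 1.141e-17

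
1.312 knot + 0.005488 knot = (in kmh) 2.44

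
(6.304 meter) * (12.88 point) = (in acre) 7.078e-06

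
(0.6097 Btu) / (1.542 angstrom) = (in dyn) 4.172e+17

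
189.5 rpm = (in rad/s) 19.84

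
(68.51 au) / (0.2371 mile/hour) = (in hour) 2.686e+10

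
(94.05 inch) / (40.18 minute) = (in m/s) 0.0009909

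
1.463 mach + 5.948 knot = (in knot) 974.3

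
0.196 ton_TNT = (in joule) 8.201e+08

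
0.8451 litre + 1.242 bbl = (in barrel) 1.247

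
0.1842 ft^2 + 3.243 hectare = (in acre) 8.014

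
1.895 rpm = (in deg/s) 11.37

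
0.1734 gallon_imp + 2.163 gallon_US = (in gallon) 2.371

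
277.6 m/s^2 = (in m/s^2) 277.6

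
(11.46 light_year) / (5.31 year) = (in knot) 1.259e+09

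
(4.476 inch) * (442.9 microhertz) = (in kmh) 0.0001813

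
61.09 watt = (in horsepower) 0.08192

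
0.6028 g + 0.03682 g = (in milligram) 639.6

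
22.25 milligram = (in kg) 2.225e-05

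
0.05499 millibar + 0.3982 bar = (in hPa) 398.3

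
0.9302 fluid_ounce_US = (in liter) 0.02751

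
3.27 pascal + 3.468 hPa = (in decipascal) 3501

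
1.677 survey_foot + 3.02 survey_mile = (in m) 4861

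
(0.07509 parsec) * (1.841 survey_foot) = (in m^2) 1.3e+15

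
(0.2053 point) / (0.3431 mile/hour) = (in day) 5.465e-09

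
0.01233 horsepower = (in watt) 9.194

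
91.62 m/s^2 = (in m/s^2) 91.62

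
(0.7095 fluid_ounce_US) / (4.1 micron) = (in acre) 0.001265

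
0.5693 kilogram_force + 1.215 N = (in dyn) 6.798e+05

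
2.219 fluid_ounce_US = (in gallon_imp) 0.01444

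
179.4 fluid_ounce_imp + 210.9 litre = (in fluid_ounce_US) 7304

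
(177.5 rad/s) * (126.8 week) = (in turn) 2.166e+09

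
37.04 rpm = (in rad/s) 3.879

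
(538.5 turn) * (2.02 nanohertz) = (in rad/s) 6.835e-06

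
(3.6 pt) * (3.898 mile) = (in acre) 0.001969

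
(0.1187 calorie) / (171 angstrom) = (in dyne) 2.904e+12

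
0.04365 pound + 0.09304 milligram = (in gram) 19.8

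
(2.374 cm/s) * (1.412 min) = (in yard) 2.2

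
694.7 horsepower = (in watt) 5.18e+05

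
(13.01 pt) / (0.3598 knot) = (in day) 2.87e-07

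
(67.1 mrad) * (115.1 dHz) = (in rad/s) 0.7723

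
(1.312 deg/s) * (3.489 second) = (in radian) 0.07989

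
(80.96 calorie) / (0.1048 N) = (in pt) 9.162e+06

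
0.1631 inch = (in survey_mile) 2.574e-06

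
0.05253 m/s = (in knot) 0.1021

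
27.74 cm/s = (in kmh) 0.9986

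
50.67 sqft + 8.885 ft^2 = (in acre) 0.001367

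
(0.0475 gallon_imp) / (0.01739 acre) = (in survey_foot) 1.007e-05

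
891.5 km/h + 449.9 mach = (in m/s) 1.534e+05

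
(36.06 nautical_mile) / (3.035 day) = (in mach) 0.000748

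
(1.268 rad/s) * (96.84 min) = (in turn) 1173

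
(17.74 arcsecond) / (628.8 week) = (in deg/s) 1.296e-11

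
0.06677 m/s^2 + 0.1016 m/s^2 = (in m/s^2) 0.1684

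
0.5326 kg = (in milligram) 5.326e+05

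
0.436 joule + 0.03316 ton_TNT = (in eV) 8.66e+26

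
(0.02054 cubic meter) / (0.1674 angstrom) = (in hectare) 1.227e+05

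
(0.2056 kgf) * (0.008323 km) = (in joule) 16.78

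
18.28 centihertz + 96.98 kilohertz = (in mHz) 9.698e+07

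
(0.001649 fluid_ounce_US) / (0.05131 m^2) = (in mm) 0.0009504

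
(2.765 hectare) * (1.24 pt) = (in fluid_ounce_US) 4.09e+05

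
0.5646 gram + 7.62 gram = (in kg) 0.008185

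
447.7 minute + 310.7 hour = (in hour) 318.2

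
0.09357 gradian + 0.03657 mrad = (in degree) 0.08631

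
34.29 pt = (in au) 8.086e-14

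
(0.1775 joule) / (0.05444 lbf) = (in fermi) 7.33e+14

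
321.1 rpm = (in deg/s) 1927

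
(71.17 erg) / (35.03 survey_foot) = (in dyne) 0.06666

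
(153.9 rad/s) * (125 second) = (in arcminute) 6.613e+07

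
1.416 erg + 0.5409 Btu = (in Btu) 0.5409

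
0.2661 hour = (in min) 15.97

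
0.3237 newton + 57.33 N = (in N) 57.65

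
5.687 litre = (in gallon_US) 1.502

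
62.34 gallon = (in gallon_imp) 51.91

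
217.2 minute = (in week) 0.02155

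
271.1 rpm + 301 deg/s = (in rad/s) 33.64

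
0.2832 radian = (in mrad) 283.2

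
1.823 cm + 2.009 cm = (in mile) 2.381e-05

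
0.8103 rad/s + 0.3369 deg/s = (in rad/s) 0.8162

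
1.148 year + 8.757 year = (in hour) 8.677e+04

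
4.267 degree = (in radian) 0.07447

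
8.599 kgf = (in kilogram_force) 8.599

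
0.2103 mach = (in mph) 160.2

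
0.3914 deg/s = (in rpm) 0.06523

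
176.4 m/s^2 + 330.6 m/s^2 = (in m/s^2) 507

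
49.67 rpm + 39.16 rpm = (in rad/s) 9.302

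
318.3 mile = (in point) 1.452e+09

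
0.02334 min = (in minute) 0.02334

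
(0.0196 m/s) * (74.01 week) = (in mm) 8.773e+08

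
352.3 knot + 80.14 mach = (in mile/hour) 6.145e+04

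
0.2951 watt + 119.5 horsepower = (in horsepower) 119.5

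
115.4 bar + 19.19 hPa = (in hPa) 1.154e+05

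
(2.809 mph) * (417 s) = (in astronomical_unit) 3.5e-09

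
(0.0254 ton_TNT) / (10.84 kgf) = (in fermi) 9.997e+20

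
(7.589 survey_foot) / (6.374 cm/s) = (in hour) 0.01008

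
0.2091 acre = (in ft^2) 9108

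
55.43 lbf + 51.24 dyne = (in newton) 246.6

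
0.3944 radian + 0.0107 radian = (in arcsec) 8.356e+04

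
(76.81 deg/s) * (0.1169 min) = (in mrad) 9403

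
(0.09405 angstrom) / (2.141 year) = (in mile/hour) 3.116e-19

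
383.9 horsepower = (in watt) 2.863e+05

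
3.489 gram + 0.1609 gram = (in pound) 0.008047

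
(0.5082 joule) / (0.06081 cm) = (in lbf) 187.9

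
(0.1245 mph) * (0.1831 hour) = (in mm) 3.669e+04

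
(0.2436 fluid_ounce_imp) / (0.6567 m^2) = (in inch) 0.0004149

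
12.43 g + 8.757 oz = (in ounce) 9.195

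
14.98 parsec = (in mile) 2.872e+14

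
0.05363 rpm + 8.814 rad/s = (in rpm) 84.22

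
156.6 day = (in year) 0.429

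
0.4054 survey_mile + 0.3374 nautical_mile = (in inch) 5.029e+04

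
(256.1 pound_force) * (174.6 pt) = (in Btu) 0.06651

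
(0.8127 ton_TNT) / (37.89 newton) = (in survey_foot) 2.944e+08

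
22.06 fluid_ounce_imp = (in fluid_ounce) 21.19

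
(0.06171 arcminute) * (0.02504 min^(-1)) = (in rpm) 7.154e-08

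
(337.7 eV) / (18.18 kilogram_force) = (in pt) 8.603e-16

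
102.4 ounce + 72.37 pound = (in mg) 3.573e+07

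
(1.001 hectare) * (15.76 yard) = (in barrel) 9.073e+05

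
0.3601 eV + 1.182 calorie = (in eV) 3.087e+19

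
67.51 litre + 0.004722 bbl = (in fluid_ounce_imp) 2402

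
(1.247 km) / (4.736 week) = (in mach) 1.279e-06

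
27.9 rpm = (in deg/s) 167.4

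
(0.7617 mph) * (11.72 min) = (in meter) 239.4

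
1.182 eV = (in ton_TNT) 4.526e-29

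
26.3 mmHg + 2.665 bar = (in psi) 39.16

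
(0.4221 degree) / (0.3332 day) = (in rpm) 2.444e-06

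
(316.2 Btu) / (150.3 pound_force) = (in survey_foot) 1637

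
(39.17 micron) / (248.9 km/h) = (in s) 5.665e-07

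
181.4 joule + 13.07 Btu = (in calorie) 3339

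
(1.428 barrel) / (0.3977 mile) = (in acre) 8.765e-08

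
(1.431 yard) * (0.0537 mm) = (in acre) 1.736e-08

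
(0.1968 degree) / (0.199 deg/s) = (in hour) 0.0002747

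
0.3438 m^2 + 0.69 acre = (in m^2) 2793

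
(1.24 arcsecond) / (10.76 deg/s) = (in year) 1.015e-12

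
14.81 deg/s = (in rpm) 2.468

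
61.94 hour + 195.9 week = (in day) 1374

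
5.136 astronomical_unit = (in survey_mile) 4.774e+08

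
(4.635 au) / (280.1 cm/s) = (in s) 2.475e+11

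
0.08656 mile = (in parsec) 4.515e-15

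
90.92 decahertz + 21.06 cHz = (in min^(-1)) 5.456e+04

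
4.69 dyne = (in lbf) 1.054e-05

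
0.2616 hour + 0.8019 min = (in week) 0.001637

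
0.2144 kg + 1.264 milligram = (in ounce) 7.563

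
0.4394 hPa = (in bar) 0.0004394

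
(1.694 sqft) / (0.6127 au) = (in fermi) 1717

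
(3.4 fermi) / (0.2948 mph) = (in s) 2.58e-14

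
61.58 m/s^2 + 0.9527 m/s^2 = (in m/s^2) 62.53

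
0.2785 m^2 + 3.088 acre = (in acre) 3.088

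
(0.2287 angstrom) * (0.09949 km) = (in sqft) 2.449e-08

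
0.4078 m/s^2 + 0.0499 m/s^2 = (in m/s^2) 0.4577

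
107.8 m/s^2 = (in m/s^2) 107.8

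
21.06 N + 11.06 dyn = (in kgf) 2.148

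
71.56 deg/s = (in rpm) 11.93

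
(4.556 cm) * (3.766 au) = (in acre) 6.343e+06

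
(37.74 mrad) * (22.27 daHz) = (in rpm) 80.26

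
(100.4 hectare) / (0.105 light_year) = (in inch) 3.979e-08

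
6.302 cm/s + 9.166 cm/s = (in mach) 0.0004543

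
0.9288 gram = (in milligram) 928.8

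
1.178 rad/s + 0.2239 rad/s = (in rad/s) 1.402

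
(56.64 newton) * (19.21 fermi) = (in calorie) 2.601e-13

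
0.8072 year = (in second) 2.546e+07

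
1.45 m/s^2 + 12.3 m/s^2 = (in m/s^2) 13.75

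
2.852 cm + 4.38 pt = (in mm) 30.07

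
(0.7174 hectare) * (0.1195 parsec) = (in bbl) 1.664e+20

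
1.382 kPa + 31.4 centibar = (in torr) 245.9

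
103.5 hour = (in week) 0.6161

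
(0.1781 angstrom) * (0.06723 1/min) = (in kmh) 7.184e-14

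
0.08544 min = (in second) 5.126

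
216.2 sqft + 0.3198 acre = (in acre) 0.3248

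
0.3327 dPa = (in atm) 3.283e-07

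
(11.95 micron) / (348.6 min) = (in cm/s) 5.713e-08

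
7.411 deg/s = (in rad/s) 0.1293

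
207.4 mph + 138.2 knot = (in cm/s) 1.638e+04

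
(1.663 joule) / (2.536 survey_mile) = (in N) 0.0004075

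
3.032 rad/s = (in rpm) 28.95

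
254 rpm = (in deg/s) 1524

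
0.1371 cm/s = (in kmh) 0.004936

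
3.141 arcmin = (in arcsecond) 188.5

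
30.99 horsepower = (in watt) 2.311e+04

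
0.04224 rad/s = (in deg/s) 2.42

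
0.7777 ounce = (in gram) 22.05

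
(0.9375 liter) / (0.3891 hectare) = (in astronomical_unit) 1.611e-18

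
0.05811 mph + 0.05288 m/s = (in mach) 0.0002316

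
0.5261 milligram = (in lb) 1.16e-06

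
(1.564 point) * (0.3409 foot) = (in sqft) 0.0006171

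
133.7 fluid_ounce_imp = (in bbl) 0.02389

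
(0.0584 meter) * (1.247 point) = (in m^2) 2.569e-05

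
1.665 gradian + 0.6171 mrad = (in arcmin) 92.03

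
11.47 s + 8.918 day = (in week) 1.274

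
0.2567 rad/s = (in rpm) 2.451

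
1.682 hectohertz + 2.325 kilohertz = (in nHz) 2.493e+12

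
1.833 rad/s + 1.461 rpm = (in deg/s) 113.8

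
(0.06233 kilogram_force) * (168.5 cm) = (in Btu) 0.0009762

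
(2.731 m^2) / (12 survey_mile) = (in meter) 0.0001414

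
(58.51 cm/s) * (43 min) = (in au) 1.009e-08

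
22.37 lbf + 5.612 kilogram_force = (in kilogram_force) 15.76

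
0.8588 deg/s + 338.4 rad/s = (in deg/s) 1.939e+04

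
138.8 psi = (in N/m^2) 9.57e+05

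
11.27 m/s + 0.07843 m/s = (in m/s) 11.35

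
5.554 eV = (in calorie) 2.127e-19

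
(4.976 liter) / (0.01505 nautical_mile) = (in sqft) 0.001922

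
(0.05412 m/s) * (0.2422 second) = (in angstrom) 1.311e+08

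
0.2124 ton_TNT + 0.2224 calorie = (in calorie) 2.124e+08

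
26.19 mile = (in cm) 4.215e+06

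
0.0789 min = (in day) 5.479e-05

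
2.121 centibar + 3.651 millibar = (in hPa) 24.86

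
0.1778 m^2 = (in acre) 4.394e-05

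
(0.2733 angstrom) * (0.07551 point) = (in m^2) 7.28e-16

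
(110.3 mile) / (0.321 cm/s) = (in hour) 1.536e+04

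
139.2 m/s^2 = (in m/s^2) 139.2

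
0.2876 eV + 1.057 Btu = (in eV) 6.96e+21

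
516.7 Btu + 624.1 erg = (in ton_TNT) 0.0001303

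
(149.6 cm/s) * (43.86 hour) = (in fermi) 2.362e+20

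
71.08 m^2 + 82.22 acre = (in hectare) 33.28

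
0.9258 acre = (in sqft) 4.033e+04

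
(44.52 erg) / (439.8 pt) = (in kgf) 2.926e-06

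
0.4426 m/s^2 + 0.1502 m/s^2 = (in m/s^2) 0.5928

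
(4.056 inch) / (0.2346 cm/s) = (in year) 1.393e-06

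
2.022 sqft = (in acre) 4.642e-05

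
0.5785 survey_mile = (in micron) 9.31e+08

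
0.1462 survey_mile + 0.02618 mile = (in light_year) 2.932e-14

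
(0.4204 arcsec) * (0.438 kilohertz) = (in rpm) 0.008525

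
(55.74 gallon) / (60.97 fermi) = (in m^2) 3.461e+12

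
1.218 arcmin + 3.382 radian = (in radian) 3.382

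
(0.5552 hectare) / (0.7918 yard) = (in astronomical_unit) 5.126e-08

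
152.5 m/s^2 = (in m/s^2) 152.5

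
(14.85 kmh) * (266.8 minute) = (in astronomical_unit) 4.414e-07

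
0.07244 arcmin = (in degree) 0.001207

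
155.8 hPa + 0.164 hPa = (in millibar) 156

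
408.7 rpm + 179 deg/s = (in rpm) 438.5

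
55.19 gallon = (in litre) 208.9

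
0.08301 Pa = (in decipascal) 0.8301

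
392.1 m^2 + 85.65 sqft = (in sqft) 4306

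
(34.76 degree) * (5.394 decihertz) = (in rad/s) 0.3272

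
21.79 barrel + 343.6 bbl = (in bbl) 365.4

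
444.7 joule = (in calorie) 106.3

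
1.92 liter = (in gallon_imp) 0.4223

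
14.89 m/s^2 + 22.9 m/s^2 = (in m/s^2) 37.79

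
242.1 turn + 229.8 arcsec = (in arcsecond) 3.138e+08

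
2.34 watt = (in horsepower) 0.003138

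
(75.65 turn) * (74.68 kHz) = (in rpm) 3.39e+08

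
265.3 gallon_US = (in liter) 1004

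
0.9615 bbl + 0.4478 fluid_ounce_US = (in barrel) 0.9616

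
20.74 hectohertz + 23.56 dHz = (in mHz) 2.076e+06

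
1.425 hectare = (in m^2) 1.425e+04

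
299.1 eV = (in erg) 4.792e-10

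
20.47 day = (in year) 0.05608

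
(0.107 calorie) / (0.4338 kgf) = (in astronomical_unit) 7.035e-13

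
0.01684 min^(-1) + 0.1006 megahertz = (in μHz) 1.006e+11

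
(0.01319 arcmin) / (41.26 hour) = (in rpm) 2.467e-10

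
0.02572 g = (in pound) 5.67e-05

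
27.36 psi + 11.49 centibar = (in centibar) 200.1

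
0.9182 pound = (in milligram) 4.165e+05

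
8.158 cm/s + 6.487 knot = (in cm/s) 341.9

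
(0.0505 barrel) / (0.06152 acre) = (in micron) 32.25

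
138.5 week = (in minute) 1.396e+06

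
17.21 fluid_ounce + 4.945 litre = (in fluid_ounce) 184.4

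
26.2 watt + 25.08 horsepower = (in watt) 1.873e+04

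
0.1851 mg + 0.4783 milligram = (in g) 0.0006634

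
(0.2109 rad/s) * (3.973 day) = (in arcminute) 2.489e+08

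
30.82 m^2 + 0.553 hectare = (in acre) 1.374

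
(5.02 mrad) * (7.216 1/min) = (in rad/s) 0.0006037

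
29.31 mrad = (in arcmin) 100.8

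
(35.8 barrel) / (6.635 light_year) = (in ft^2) 9.76e-16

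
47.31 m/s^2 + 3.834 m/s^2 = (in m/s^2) 51.14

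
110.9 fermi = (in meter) 1.109e-13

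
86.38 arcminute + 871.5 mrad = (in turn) 0.1427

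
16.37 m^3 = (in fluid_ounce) 5.535e+05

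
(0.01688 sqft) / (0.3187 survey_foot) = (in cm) 1.614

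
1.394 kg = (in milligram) 1.394e+06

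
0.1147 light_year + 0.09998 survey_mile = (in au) 7254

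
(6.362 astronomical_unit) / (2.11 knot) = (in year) 2.78e+04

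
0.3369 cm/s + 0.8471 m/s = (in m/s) 0.8505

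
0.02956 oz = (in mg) 838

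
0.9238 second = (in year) 2.929e-08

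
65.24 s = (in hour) 0.01812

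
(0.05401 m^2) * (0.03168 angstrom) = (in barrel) 1.076e-12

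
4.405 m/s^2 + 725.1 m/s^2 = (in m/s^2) 729.5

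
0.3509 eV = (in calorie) 1.344e-20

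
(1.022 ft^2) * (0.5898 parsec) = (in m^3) 1.728e+15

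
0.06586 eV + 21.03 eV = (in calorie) 8.078e-19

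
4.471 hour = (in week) 0.02661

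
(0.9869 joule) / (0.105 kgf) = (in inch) 37.73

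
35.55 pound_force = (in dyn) 1.581e+07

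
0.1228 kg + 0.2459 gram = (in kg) 0.123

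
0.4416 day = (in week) 0.06309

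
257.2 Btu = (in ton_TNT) 6.486e-05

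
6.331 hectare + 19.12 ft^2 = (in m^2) 6.331e+04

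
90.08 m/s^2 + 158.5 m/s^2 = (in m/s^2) 248.6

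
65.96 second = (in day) 0.0007634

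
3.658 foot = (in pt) 3161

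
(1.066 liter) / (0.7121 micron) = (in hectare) 0.1497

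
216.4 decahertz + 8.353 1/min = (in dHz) 2.164e+04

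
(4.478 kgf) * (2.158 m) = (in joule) 94.77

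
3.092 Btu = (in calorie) 779.7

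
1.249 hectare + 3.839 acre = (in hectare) 2.803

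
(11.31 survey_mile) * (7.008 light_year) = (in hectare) 1.207e+17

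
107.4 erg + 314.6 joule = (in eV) 1.964e+21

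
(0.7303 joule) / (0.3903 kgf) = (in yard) 0.2087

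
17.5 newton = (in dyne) 1.75e+06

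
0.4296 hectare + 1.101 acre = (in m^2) 8752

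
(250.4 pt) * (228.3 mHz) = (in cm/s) 2.017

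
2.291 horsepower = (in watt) 1708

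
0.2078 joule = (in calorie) 0.04967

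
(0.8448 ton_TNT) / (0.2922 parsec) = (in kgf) 3.998e-08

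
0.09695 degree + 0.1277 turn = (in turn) 0.128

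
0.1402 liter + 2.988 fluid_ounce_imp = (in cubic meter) 0.0002251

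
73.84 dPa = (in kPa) 0.007384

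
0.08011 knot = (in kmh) 0.1484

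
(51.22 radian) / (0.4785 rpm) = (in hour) 0.2839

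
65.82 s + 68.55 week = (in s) 4.146e+07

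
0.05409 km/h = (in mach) 4.413e-05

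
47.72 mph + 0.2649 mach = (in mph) 249.5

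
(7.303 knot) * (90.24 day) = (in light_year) 3.096e-09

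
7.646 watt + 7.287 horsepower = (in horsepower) 7.297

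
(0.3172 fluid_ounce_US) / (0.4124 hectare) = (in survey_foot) 7.463e-09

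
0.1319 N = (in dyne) 1.319e+04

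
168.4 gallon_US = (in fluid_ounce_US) 2.156e+04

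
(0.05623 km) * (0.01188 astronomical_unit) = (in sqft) 1.076e+12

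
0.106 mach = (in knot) 70.16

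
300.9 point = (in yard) 0.1161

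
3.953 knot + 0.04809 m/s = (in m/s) 2.082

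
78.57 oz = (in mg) 2.227e+06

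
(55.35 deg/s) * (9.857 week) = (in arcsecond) 1.188e+12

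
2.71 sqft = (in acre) 6.221e-05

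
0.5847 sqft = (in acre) 1.342e-05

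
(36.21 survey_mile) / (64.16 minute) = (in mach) 0.04446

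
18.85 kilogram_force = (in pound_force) 41.56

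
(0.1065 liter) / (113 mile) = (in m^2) 5.856e-10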